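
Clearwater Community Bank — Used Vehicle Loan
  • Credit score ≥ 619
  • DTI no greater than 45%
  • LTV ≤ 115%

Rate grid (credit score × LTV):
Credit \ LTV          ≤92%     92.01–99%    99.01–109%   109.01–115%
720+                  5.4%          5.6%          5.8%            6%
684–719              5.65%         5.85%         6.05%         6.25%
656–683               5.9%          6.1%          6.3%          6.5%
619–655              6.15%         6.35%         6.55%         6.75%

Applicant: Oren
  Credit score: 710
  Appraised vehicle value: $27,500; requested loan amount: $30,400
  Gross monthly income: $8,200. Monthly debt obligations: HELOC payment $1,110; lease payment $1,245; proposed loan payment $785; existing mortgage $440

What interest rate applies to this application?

Credit score 710 ≥ 619; Total monthly debts = (1,110 + 1,245 + 785 + 440) = 3,580. Debt-to-income = 3,580/8,200 = 43.7% — meets 45% limit
LTV = 30,400/27,500 = 110.5% ≤ 115%
Score 710 is in the 684–719 band; LTV 110.5% is in the 109.01–115% band → 6.25%.

6.25%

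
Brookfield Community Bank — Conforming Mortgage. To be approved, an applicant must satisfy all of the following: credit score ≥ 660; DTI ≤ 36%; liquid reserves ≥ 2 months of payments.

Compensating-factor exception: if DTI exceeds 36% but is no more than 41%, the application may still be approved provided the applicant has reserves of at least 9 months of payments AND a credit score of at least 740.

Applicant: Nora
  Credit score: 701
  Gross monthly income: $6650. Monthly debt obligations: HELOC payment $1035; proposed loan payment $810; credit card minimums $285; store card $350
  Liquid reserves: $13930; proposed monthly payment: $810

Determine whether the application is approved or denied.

Credit score 701 ≥ 660 (meets base)
Total debts = (1,035 + 810 + 285 + 350) = 2,480. DTI = 2,480/6,650 = 37.3% > 36% — standard DTI limit exceeded.
Reserves: 13,930 ÷ 810 = 17.2 months (meets 2-month minimum)
37.3% falls in the override range (36%–41%), so the compensating-factor test applies.
Override check — reserves: 17.2 mo (ok); score: 701 (below 740).
Compensating-factor requirement not fully met.

Denied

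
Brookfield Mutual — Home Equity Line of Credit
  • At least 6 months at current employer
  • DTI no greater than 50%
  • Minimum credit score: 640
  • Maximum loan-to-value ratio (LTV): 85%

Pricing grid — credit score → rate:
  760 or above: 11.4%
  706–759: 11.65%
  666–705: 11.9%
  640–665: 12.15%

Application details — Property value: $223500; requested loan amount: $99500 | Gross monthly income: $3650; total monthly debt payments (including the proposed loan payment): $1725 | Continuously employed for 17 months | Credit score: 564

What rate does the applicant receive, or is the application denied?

Denied

Credit score 564 < 640 (below minimum)
Employment 17 ≥ 6 months
LTV: 99,500 ÷ 223,500 = 44.5%, within 85% cap
DTI = 1,725/3,650 = 47.3% ≤ 50%
Not all requirements met → denied.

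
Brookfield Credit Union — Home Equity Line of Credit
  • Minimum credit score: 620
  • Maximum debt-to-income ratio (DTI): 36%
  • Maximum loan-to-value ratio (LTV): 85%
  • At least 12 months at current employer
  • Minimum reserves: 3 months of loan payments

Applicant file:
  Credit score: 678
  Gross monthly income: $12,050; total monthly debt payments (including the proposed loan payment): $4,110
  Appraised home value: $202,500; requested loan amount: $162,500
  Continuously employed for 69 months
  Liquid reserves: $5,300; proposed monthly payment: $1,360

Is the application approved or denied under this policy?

Approved

Credit score 678 ≥ 620 (meets)
DTI: 4,110 ÷ 12,050 = 34.1%, within the 36% cap
LTV = 162,500/202,500 = 80.2% ≤ 85%
Employment 69 ≥ 12 months
Reserves = 5,300/1,360 = 3.9 months ≥ 3
All criteria satisfied.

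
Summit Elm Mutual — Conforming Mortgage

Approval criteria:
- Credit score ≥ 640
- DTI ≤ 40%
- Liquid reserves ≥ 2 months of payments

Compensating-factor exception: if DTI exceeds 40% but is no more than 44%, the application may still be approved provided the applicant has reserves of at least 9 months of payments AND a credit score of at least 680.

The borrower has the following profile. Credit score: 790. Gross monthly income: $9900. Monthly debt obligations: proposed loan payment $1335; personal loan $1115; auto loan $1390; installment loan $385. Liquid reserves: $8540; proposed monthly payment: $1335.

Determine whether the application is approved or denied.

Denied

Credit score 790 ≥ 640 (meets base)
Total debts = (1,335 + 1,115 + 1,390 + 385) = 4,225. DTI = 4,225/9,900 = 42.7% > 40% — standard DTI limit exceeded.
Liquid reserves cover 8,540/1,335 = 6.4 months — ≥ 2 required
42.7% falls in the override range (40%–44%), so the compensating-factor test applies.
Reserves 6.4 < 9 months; credit score 790 ≥ 680.
Compensating-factor requirement not fully met.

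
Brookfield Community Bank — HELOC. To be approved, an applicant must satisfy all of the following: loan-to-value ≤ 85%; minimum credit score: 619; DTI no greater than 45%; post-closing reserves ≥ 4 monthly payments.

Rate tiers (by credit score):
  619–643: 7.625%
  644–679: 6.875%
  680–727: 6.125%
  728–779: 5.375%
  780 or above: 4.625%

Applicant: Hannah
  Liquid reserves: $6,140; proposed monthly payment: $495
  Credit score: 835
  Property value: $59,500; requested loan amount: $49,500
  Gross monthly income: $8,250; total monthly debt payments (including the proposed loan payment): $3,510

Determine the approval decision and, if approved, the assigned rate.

Credit score 835 ≥ 619 (meets minimum)
Loan-to-value = 49,500/59,500 = 83.2% — pass (85% max)
DTI = 3,510/8,250 = 42.5% ≤ 45%
Reserves = 6,140/495 = 12.4 months ≥ 4
All requirements met. Score 835 falls in the 780 or above tier → 4.625%.

Approved at 4.625%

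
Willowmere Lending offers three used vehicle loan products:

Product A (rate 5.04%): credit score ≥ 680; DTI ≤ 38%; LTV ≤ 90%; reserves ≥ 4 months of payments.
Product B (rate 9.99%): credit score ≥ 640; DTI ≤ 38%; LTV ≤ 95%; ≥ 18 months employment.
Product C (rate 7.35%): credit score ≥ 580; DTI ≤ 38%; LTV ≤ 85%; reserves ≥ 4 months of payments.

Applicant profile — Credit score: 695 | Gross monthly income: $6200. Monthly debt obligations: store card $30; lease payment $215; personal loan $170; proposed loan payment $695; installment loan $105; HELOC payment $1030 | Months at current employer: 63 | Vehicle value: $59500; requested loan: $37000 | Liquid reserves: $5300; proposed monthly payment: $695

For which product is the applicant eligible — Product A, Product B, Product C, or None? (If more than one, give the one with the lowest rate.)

Total debts = (30 + 215 + 170 + 695 + 105 + 1,030) = 2,245; DTI = 2,245/6,200 = 36.2%.
LTV = 37,000/59,500 = 62.2%.
Reserves = 5,300/695 = 7.6 months.
Product A: score 695 ≥ 680; DTI 36.2% ≤ 38%; LTV 62.2% ≤ 90%; reserves 7.6 ≥ 4 mo → qualifies.
Product B: score 695 ≥ 640; DTI 36.2% ≤ 38%; LTV 62.2% ≤ 95%; employment 63 ≥ 18 mo → qualifies.
Product C: score 695 ≥ 580; DTI 36.2% ≤ 38%; LTV 62.2% ≤ 85%; reserves 7.6 ≥ 4 mo → qualifies.
Qualifying: Product A, Product B, Product C. Lowest rate is 5.04% → Product A.

Product A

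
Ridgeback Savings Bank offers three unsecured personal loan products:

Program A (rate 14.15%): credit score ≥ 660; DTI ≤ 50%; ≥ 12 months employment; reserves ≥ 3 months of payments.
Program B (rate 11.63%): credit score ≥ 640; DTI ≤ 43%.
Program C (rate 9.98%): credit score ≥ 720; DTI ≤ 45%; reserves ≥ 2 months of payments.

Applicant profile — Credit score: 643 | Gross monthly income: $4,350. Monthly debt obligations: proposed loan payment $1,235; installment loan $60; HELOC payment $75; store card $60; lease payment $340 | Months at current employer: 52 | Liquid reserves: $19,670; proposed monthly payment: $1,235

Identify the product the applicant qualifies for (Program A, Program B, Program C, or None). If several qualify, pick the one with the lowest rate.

Program B

Total debts = (1,235 + 60 + 75 + 60 + 340) = 1,770; DTI = 1,770/4,350 = 40.7%.
Reserves = 19,670/1,235 = 15.9 months.
Program A: score 643 < 660; DTI 40.7% ≤ 50%; employment 52 ≥ 12 mo; reserves 15.9 ≥ 3 mo → does not qualify.
Program B: score 643 ≥ 640; DTI 40.7% ≤ 43% → qualifies.
Program C: score 643 < 720; DTI 40.7% ≤ 45%; reserves 15.9 ≥ 2 mo → does not qualify.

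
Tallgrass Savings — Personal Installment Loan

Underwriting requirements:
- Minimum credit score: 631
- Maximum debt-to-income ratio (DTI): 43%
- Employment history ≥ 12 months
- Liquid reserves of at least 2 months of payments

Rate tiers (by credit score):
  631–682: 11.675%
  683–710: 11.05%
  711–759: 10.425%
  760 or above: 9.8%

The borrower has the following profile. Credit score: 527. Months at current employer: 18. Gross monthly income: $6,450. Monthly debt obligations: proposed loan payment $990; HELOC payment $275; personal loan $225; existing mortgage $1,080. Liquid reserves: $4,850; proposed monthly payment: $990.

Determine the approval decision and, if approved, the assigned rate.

Denied

Credit score 527 < 631 (below minimum)
Total monthly debts = (990 + 275 + 225 + 1,080) = 2,570. Debt-to-income = 2,570/6,450 = 39.8% — meets 43% limit
Employment 18 ≥ 12 months
Liquid reserves cover 4,850/990 = 4.9 months — ≥ 2 required
Not all requirements met → denied.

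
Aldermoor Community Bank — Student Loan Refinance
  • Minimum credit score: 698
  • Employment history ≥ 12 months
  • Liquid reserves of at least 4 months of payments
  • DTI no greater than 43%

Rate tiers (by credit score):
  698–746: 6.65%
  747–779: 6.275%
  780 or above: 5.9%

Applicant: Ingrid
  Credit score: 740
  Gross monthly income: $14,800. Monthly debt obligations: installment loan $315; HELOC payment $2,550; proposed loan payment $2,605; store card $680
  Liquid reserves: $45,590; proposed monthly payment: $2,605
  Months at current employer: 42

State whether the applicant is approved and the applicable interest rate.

Approved at 6.65%

Credit score 740 ≥ 698 (meets minimum)
Employment 42 ≥ 12 months
Total monthly debts = (315 + 2,550 + 2,605 + 680) = 6,150. Debt-to-income = 6,150/14,800 = 41.6% — meets 43% limit
Reserves: 45,590 ÷ 2,605 = 17.5 months (meets 4-month minimum)
All requirements met. Score 740 falls in the 698–746 tier → 6.65%.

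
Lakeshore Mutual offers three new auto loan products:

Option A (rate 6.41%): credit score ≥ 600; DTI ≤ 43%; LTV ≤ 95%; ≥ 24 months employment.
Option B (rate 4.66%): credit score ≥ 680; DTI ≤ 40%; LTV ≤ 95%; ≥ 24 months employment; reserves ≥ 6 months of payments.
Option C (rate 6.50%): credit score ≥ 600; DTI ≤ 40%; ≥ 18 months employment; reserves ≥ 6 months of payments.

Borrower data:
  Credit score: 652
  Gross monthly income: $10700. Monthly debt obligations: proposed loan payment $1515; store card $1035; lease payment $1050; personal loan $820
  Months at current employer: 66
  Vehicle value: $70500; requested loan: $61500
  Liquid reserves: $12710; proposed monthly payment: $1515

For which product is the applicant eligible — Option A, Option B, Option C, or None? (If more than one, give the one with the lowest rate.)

Total debts = (1,515 + 1,035 + 1,050 + 820) = 4,420; DTI = 4,420/10,700 = 41.3%.
LTV = 61,500/70,500 = 87.2%.
Reserves = 12,710/1,515 = 8.4 months.
Option A: score 652 ≥ 600; DTI 41.3% ≤ 43%; LTV 87.2% ≤ 95%; employment 66 ≥ 24 mo → qualifies.
Option B: score 652 < 680; DTI 41.3% > 40%; LTV 87.2% ≤ 95%; employment 66 ≥ 24 mo; reserves 8.4 ≥ 6 mo → does not qualify.
Option C: score 652 ≥ 600; DTI 41.3% > 40%; employment 66 ≥ 18 mo; reserves 8.4 ≥ 6 mo → does not qualify.

Option A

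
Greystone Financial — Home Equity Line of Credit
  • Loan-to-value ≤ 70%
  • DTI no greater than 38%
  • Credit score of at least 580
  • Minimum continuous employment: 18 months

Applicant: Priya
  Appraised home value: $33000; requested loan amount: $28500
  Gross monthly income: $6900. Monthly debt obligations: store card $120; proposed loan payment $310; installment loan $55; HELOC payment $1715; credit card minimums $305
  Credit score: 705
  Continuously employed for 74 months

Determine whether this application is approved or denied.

Denied

LTV: 28,500 ÷ 33,000 = 86.4%, exceeds 70% cap
Total monthly debts = (120 + 310 + 55 + 1,715 + 305) = 2,505. Debt-to-income = 2,505/6,900 = 36.3% — meets 38% limit
Credit score 705 ≥ 580 (meets)
Employment 74 ≥ 18 months
Fails on LTV.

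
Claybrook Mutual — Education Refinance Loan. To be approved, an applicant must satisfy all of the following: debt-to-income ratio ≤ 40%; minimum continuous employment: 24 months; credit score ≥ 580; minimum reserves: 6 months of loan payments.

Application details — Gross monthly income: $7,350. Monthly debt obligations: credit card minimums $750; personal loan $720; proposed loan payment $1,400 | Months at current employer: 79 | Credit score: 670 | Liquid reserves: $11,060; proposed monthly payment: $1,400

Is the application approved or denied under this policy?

Total monthly debts = (750 + 720 + 1,400) = 2,870. DTI: 2,870 ÷ 7,350 = 39%, within the 40% cap
Employment 79 ≥ 24 months
Credit score 670 ≥ 580 (meets)
Reserves: 11,060 ÷ 1,400 = 7.9 months (meets 6-month minimum)
All criteria satisfied.

Approved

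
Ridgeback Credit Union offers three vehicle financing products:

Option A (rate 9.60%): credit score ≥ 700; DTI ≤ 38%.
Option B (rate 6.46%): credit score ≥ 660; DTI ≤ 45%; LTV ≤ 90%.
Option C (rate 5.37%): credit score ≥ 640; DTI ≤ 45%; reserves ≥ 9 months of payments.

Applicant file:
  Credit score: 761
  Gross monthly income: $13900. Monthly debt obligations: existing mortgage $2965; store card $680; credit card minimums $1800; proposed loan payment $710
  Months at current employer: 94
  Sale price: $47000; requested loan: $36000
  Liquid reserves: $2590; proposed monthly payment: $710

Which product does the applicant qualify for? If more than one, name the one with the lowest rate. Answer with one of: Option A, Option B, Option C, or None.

Option B

Total debts = (2,965 + 680 + 1,800 + 710) = 6,155; DTI = 6,155/13,900 = 44.3%.
LTV = 36,000/47,000 = 76.6%.
Reserves = 2,590/710 = 3.6 months.
Option A: score 761 ≥ 700; DTI 44.3% > 38% → does not qualify.
Option B: score 761 ≥ 660; DTI 44.3% ≤ 45%; LTV 76.6% ≤ 90% → qualifies.
Option C: score 761 ≥ 640; DTI 44.3% ≤ 45%; reserves 3.6 < 9 mo → does not qualify.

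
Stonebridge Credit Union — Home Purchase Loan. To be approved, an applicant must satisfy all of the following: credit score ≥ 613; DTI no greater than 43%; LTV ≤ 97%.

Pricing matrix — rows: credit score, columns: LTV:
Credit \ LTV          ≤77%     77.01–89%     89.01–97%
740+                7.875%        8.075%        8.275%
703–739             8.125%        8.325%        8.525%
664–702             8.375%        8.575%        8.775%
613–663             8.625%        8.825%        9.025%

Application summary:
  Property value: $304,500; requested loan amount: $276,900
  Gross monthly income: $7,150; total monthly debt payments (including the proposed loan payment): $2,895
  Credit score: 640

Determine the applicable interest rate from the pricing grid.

Credit score 640 ≥ 613; DTI: 2,895 ÷ 7,150 = 40.5%, within the 43% cap
Loan-to-value = 276,900/304,500 = 90.9% — pass (97% max)
Score 640 is in the 613–663 band; LTV 90.9% is in the 89.01–97% band → 9.025%.

9.025%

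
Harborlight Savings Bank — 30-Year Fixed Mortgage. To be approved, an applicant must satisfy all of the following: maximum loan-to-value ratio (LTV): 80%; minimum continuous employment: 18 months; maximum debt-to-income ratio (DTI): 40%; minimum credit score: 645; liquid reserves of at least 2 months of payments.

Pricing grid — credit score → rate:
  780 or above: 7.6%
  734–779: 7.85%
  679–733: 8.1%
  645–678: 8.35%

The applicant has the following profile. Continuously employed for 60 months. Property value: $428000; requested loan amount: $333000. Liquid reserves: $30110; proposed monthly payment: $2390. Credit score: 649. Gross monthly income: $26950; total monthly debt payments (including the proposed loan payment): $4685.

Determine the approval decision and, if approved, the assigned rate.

Credit score 649 ≥ 645 (meets minimum)
Loan-to-value = 333,000/428,000 = 77.8% — pass (80% max)
Employment 60 ≥ 18 months
Liquid reserves cover 30,110/2,390 = 12.6 months — ≥ 2 required
DTI: 4,685 ÷ 26,950 = 17.4%, within the 40% cap
All requirements met. Score 649 falls in the 645–678 tier → 8.35%.

Approved at 8.35%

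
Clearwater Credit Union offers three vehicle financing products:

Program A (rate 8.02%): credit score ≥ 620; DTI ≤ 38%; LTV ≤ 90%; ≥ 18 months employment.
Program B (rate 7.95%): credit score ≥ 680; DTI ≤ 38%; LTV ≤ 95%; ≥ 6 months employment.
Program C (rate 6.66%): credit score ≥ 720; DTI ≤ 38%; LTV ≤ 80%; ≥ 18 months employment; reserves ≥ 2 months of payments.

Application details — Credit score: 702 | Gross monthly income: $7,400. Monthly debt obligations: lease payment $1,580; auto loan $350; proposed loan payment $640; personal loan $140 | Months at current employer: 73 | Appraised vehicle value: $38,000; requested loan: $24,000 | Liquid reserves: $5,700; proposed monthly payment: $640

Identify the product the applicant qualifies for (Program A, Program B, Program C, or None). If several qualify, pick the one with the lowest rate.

Program B

Total debts = (1,580 + 350 + 640 + 140) = 2,710; DTI = 2,710/7,400 = 36.6%.
LTV = 24,000/38,000 = 63.2%.
Reserves = 5,700/640 = 8.9 months.
Program A: score 702 ≥ 620; DTI 36.6% ≤ 38%; LTV 63.2% ≤ 90%; employment 73 ≥ 18 mo → qualifies.
Program B: score 702 ≥ 680; DTI 36.6% ≤ 38%; LTV 63.2% ≤ 95%; employment 73 ≥ 6 mo → qualifies.
Program C: score 702 < 720; DTI 36.6% ≤ 38%; LTV 63.2% ≤ 80%; employment 73 ≥ 18 mo; reserves 8.9 ≥ 2 mo → does not qualify.
Qualifying: Program A, Program B. Lowest rate is 7.95% → Program B.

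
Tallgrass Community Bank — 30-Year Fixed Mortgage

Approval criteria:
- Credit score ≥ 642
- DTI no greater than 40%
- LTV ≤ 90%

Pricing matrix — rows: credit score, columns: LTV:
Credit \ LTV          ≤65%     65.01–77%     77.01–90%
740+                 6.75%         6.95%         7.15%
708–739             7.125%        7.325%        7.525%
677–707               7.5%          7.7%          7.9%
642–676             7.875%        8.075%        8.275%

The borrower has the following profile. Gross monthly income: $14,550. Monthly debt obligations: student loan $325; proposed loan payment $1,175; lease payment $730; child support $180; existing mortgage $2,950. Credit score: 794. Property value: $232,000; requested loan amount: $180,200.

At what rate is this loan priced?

Credit score 794 ≥ 642; Total monthly debts = (325 + 1,175 + 730 + 180 + 2,950) = 5,360. DTI: 5,360 ÷ 14,550 = 36.8%, within the 40% cap
LTV: 180,200 ÷ 232,000 = 77.7%, within 90% cap
Score 794 is in the 740+ band; LTV 77.7% is in the 77.01–90% band → 7.15%.

7.15%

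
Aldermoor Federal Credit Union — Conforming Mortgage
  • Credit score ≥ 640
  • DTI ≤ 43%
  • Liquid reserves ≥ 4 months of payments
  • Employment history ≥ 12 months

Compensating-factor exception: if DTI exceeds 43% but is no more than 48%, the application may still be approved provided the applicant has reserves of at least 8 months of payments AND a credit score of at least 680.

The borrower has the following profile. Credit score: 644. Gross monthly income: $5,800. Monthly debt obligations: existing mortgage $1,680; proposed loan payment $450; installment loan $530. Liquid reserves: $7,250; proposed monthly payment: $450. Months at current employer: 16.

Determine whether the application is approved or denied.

Credit score 644 ≥ 640 (meets base)
Total debts = (1,680 + 450 + 530) = 2,660. DTI: 2,660 ÷ 5,800 = 45.9%, over the 43% base limit.
Liquid reserves cover 7,250/450 = 16.1 months — ≥ 4 required
Employment 16 ≥ 12 months
45.9% falls in the override range (43%–48%), so the compensating-factor test applies.
Reserves 16.1 ≥ 8 months; credit score 644 < 680.
Compensating-factor requirement not fully met.

Denied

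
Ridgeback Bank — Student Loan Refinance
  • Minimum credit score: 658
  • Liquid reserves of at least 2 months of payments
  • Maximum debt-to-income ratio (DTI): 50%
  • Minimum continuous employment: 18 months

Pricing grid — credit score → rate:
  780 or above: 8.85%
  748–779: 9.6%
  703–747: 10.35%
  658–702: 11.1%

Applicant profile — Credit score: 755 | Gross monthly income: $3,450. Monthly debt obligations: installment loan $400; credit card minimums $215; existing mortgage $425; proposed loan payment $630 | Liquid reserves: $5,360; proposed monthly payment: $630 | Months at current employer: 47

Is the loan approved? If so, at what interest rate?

Approved at 9.6%

Credit score 755 ≥ 658 (meets minimum)
Reserves = 5,360/630 = 8.5 months ≥ 2
Total monthly debts = (400 + 215 + 425 + 630) = 1,670. DTI = 1,670/3,450 = 48.4% ≤ 50%
Employment 47 ≥ 18 months
All requirements met. Score 755 falls in the 748–779 tier → 9.6%.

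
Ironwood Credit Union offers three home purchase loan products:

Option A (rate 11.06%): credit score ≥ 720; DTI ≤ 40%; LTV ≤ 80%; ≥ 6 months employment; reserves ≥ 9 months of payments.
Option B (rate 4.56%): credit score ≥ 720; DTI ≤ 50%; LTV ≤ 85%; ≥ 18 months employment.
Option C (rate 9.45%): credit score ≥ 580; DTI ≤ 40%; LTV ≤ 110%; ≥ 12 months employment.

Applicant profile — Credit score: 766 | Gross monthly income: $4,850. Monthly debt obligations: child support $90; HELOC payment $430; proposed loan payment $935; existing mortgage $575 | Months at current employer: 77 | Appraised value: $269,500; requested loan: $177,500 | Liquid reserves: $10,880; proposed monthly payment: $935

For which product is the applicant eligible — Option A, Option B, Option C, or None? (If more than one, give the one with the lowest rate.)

Total debts = (90 + 430 + 935 + 575) = 2,030; DTI = 2,030/4,850 = 41.9%.
LTV = 177,500/269,500 = 65.9%.
Reserves = 10,880/935 = 11.6 months.
Option A: score 766 ≥ 720; DTI 41.9% > 40%; LTV 65.9% ≤ 80%; employment 77 ≥ 6 mo; reserves 11.6 ≥ 9 mo → does not qualify.
Option B: score 766 ≥ 720; DTI 41.9% ≤ 50%; LTV 65.9% ≤ 85%; employment 77 ≥ 18 mo → qualifies.
Option C: score 766 ≥ 580; DTI 41.9% > 40%; LTV 65.9% ≤ 110%; employment 77 ≥ 12 mo → does not qualify.

Option B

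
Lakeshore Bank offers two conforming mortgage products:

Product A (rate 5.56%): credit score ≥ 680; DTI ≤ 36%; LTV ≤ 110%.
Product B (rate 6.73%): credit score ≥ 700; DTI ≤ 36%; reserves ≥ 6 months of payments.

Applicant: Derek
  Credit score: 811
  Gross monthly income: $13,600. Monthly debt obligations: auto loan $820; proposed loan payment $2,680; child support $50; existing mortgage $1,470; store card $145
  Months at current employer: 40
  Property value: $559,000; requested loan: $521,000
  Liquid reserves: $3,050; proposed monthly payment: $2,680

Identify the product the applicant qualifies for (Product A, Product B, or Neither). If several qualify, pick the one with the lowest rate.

Neither

Total debts = (820 + 2,680 + 50 + 1,470 + 145) = 5,165; DTI = 5,165/13,600 = 38%.
LTV = 521,000/559,000 = 93.2%.
Reserves = 3,050/2,680 = 1.1 months.
Product A: score 811 ≥ 680; DTI 38% > 36%; LTV 93.2% ≤ 110% → does not qualify.
Product B: score 811 ≥ 700; DTI 38% > 36%; reserves 1.1 < 6 mo → does not qualify.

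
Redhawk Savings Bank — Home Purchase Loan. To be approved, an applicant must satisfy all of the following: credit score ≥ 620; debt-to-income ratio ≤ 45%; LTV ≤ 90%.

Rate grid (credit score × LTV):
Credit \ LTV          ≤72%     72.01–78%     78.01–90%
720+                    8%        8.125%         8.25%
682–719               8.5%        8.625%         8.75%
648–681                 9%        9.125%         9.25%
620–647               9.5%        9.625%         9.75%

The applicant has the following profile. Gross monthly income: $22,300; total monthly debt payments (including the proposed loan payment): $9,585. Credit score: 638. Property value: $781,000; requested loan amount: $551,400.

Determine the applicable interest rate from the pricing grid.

9.5%

Credit score 638 ≥ 620; Debt-to-income = 9,585/22,300 = 43% — meets 45% limit
LTV: 551,400 ÷ 781,000 = 70.6%, within 90% cap
Row: 638 falls in 620–647. Column: 70.6% falls in ≤72%. Rate = 9.5%.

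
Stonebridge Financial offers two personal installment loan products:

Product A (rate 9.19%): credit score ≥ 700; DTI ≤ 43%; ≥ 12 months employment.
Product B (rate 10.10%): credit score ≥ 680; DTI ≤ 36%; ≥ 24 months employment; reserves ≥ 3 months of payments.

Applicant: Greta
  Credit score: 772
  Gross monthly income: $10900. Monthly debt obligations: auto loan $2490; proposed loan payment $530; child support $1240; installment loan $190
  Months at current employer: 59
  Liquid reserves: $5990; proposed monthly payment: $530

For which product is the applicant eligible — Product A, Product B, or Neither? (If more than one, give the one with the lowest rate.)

Product A

Total debts = (2,490 + 530 + 1,240 + 190) = 4,450; DTI = 4,450/10,900 = 40.8%.
Reserves = 5,990/530 = 11.3 months.
Product A: score 772 ≥ 700; DTI 40.8% ≤ 43%; employment 59 ≥ 12 mo → qualifies.
Product B: score 772 ≥ 680; DTI 40.8% > 36%; employment 59 ≥ 24 mo; reserves 11.3 ≥ 3 mo → does not qualify.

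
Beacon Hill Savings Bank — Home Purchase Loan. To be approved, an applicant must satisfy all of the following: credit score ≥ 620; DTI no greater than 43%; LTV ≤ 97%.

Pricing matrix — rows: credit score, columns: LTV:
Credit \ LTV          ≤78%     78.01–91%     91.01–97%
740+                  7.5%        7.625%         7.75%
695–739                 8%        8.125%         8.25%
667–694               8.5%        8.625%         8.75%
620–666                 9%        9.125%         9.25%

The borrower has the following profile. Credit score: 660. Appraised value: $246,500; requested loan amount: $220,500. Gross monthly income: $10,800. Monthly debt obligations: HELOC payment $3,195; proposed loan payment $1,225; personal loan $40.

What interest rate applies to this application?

9.125%

Credit score 660 ≥ 620; Total monthly debts = (3,195 + 1,225 + 40) = 4,460. Debt-to-income = 4,460/10,800 = 41.3% — meets 43% limit
LTV = 220,500/246,500 = 89.5% ≤ 97%
Credit 660 → row 620–666; LTV 89.5% → column 78.01–91%. Grid cell → 9.125%.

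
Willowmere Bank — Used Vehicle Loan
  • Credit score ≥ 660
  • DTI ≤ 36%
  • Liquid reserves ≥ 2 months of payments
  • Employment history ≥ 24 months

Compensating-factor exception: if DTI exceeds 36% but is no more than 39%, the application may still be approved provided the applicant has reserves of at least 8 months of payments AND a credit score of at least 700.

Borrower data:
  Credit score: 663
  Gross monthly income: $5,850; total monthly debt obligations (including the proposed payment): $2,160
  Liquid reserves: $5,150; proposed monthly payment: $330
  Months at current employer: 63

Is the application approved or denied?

Credit score 663 ≥ 660 (meets base)
DTI: 2,160 ÷ 5,850 = 36.9%, over the 36% base limit.
Liquid reserves cover 5,150/330 = 15.6 months — ≥ 2 required
Employment 63 ≥ 24 months
36.9% falls in the override range (36%–39%), so the compensating-factor test applies.
Reserves 15.6 ≥ 8 months; credit score 663 < 700.
Compensating-factor requirement not fully met.

Denied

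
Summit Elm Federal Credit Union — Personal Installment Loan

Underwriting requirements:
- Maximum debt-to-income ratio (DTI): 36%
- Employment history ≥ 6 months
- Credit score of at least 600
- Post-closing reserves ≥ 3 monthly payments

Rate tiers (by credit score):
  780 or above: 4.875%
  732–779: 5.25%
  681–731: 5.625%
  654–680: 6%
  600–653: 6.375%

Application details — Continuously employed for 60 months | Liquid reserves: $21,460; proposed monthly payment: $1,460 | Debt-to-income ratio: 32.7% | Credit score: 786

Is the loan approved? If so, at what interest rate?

Approved at 4.875%

Credit score 786 ≥ 600 (meets minimum)
DTI 32.7% ≤ 36%
Employment 60 ≥ 6 months
Liquid reserves cover 21,460/1,460 = 14.7 months — ≥ 3 required
All requirements met. Score 786 falls in the 780 or above tier → 4.875%.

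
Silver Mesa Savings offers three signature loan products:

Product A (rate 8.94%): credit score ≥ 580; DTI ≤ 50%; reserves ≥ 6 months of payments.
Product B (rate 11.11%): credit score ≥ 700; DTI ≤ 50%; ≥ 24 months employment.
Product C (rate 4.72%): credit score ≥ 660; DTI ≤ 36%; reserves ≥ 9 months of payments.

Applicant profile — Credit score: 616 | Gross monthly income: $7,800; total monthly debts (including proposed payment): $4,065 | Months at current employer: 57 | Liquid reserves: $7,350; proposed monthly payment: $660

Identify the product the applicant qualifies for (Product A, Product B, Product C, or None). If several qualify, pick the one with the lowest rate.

DTI = 4,065/7,800 = 52.1%.
Reserves = 7,350/660 = 11.1 months.
Product A: score 616 ≥ 580; DTI 52.1% > 50%; reserves 11.1 ≥ 6 mo → does not qualify.
Product B: score 616 < 700; DTI 52.1% > 50%; employment 57 ≥ 24 mo → does not qualify.
Product C: score 616 < 660; DTI 52.1% > 36%; reserves 11.1 ≥ 9 mo → does not qualify.

None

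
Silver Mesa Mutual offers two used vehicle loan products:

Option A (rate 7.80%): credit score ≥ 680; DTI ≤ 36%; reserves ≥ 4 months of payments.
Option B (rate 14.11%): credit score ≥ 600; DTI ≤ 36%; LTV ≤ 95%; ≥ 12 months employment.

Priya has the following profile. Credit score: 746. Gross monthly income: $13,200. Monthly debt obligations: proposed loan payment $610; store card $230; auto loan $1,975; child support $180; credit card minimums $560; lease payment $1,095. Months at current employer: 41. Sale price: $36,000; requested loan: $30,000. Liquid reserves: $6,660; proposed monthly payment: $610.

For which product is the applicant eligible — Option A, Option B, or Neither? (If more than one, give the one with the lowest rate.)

Option A

Total debts = (610 + 230 + 1,975 + 180 + 560 + 1,095) = 4,650; DTI = 4,650/13,200 = 35.2%.
LTV = 30,000/36,000 = 83.3%.
Reserves = 6,660/610 = 10.9 months.
Option A: score 746 ≥ 680; DTI 35.2% ≤ 36%; reserves 10.9 ≥ 4 mo → qualifies.
Option B: score 746 ≥ 600; DTI 35.2% ≤ 36%; LTV 83.3% ≤ 95%; employment 41 ≥ 12 mo → qualifies.
Qualifying: Option A, Option B. Lowest rate is 7.80% → Option A.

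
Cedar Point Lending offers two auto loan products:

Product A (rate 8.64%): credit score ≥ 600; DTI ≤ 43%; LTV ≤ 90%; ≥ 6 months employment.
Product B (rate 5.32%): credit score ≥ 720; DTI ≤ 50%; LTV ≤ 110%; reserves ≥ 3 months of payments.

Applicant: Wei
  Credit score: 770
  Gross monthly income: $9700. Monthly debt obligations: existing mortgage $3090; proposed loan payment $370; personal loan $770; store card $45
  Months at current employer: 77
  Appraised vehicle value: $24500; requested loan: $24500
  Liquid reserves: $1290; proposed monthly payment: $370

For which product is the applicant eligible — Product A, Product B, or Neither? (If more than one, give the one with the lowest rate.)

Total debts = (3,090 + 370 + 770 + 45) = 4,275; DTI = 4,275/9,700 = 44.1%.
LTV = 24,500/24,500 = 100%.
Reserves = 1,290/370 = 3.5 months.
Product A: score 770 ≥ 600; DTI 44.1% > 43%; LTV 100% > 90%; employment 77 ≥ 6 mo → does not qualify.
Product B: score 770 ≥ 720; DTI 44.1% ≤ 50%; LTV 100% ≤ 110%; reserves 3.5 ≥ 3 mo → qualifies.

Product B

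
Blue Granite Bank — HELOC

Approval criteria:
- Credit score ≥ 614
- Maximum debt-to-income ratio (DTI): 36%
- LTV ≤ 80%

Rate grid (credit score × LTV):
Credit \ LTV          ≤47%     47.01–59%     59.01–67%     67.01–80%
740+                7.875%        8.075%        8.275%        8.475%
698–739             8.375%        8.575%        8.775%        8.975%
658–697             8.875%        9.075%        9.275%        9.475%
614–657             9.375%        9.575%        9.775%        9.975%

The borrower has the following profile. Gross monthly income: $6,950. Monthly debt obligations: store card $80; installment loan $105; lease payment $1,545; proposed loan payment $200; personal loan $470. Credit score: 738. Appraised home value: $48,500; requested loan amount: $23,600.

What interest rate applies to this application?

8.575%

Credit score 738 ≥ 614; Total monthly debts = (80 + 105 + 1,545 + 200 + 470) = 2,400. Debt-to-income = 2,400/6,950 = 34.5% — meets 36% limit
LTV = 23,600/48,500 = 48.7% ≤ 80%
Credit 738 → row 698–739; LTV 48.7% → column 47.01–59%. Grid cell → 8.575%.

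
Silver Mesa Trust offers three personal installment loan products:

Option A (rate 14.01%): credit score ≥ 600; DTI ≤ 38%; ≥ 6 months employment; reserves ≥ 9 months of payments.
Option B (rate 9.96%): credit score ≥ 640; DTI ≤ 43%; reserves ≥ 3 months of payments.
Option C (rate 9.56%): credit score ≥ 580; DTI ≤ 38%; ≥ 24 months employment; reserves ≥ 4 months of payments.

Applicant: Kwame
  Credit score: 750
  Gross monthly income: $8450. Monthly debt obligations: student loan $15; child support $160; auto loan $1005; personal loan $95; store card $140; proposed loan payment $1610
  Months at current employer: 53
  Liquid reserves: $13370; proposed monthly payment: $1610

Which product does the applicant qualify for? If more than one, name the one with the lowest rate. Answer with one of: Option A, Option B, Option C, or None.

Total debts = (15 + 160 + 1,005 + 95 + 140 + 1,610) = 3,025; DTI = 3,025/8,450 = 35.8%.
Reserves = 13,370/1,610 = 8.3 months.
Option A: score 750 ≥ 600; DTI 35.8% ≤ 38%; employment 53 ≥ 6 mo; reserves 8.3 < 9 mo → does not qualify.
Option B: score 750 ≥ 640; DTI 35.8% ≤ 43%; reserves 8.3 ≥ 3 mo → qualifies.
Option C: score 750 ≥ 580; DTI 35.8% ≤ 38%; employment 53 ≥ 24 mo; reserves 8.3 ≥ 4 mo → qualifies.
Qualifying: Option B, Option C. Lowest rate is 9.56% → Option C.

Option C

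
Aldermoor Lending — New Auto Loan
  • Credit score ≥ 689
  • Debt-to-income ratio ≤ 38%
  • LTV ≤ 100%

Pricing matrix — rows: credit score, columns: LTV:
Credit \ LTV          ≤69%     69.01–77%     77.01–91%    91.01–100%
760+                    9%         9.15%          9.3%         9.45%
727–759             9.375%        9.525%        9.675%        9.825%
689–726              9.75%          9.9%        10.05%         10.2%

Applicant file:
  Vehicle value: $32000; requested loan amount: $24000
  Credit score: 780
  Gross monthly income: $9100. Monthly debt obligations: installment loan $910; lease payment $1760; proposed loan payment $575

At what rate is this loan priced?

9.15%

Credit score 780 ≥ 689; Total monthly debts = (910 + 1,760 + 575) = 3,245. Debt-to-income = 3,245/9,100 = 35.7% — meets 38% limit
Loan-to-value = 24,000/32,000 = 75% — pass (100% max)
Credit 780 → row 760+; LTV 75% → column 69.01–77%. Grid cell → 9.15%.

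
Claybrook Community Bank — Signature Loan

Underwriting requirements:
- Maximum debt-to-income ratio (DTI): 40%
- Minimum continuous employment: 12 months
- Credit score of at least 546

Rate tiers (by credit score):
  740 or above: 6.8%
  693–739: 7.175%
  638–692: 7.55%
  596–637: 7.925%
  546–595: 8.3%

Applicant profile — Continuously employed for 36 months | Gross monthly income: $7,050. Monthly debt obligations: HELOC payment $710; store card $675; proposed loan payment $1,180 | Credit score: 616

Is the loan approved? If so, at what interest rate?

Credit score 616 ≥ 546 (meets minimum)
Employment 36 ≥ 12 months
Total monthly debts = (710 + 675 + 1,180) = 2,565. DTI: 2,565 ÷ 7,050 = 36.4%, within the 40% cap
All requirements met. Score 616 falls in the 596–637 tier → 7.925%.

Approved at 7.925%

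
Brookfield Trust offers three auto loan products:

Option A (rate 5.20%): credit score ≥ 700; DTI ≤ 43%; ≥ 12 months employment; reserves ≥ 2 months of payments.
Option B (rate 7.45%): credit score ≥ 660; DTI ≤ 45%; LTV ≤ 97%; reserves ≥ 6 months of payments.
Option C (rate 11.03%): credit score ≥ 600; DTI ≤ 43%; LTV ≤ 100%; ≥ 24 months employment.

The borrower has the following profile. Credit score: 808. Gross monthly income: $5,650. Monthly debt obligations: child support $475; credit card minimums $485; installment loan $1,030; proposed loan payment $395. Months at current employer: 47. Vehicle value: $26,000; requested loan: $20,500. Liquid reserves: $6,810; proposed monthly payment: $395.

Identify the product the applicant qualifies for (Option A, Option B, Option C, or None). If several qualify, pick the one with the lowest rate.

Total debts = (475 + 485 + 1,030 + 395) = 2,385; DTI = 2,385/5,650 = 42.2%.
LTV = 20,500/26,000 = 78.8%.
Reserves = 6,810/395 = 17.2 months.
Option A: score 808 ≥ 700; DTI 42.2% ≤ 43%; employment 47 ≥ 12 mo; reserves 17.2 ≥ 2 mo → qualifies.
Option B: score 808 ≥ 660; DTI 42.2% ≤ 45%; LTV 78.8% ≤ 97%; reserves 17.2 ≥ 6 mo → qualifies.
Option C: score 808 ≥ 600; DTI 42.2% ≤ 43%; LTV 78.8% ≤ 100%; employment 47 ≥ 24 mo → qualifies.
Qualifying: Option A, Option B, Option C. Lowest rate is 5.20% → Option A.

Option A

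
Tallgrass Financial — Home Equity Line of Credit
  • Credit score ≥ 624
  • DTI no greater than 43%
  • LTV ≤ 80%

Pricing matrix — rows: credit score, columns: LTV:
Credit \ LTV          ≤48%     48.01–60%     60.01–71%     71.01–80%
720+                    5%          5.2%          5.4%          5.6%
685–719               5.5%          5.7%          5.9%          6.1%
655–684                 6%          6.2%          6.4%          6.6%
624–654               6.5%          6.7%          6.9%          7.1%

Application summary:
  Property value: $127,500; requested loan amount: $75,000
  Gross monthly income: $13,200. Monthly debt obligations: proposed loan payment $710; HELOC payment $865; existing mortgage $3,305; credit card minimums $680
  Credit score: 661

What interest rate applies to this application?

6.2%

Credit score 661 ≥ 624; Total monthly debts = (710 + 865 + 3,305 + 680) = 5,560. DTI: 5,560 ÷ 13,200 = 42.1%, within the 43% cap
Loan-to-value = 75,000/127,500 = 58.8% — pass (80% max)
Row: 661 falls in 655–684. Column: 58.8% falls in 48.01–60%. Rate = 6.2%.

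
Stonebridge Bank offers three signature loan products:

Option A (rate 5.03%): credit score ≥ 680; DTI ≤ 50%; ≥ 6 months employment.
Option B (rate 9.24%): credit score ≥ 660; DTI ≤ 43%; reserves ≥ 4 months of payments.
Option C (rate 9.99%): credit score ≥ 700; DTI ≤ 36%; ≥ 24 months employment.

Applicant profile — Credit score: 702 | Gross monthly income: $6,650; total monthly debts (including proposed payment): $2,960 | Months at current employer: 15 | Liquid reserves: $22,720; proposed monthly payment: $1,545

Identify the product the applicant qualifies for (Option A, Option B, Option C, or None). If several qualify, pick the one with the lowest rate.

DTI = 2,960/6,650 = 44.5%.
Reserves = 22,720/1,545 = 14.7 months.
Option A: score 702 ≥ 680; DTI 44.5% ≤ 50%; employment 15 ≥ 6 mo → qualifies.
Option B: score 702 ≥ 660; DTI 44.5% > 43%; reserves 14.7 ≥ 4 mo → does not qualify.
Option C: score 702 ≥ 700; DTI 44.5% > 36%; employment 15 < 24 mo → does not qualify.

Option A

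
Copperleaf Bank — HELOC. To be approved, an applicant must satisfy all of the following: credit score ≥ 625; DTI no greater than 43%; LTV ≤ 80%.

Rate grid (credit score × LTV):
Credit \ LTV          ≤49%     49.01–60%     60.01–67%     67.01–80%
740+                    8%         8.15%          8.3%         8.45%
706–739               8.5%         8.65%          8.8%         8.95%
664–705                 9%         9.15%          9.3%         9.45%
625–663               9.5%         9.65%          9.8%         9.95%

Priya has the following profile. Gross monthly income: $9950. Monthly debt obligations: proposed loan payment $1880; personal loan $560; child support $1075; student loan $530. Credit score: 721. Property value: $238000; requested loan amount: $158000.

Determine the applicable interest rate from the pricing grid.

8.8%

Credit score 721 ≥ 625; Total monthly debts = (1,880 + 560 + 1,075 + 530) = 4,045. Debt-to-income = 4,045/9,950 = 40.7% — meets 43% limit
Loan-to-value = 158,000/238,000 = 66.4% — pass (80% max)
Credit 721 → row 706–739; LTV 66.4% → column 60.01–67%. Grid cell → 8.8%.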